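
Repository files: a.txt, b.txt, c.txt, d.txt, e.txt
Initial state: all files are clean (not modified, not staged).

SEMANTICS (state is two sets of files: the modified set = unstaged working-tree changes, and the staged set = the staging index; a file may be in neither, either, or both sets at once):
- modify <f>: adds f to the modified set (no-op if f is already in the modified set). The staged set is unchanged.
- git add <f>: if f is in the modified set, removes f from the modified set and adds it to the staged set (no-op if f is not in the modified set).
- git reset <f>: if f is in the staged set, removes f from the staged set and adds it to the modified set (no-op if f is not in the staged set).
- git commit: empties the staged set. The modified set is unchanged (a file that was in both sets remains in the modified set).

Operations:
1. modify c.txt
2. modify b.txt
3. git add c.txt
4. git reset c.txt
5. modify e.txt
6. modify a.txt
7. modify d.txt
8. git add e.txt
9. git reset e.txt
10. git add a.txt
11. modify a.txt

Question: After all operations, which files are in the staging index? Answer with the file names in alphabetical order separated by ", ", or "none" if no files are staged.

Answer: a.txt

Derivation:
After op 1 (modify c.txt): modified={c.txt} staged={none}
After op 2 (modify b.txt): modified={b.txt, c.txt} staged={none}
After op 3 (git add c.txt): modified={b.txt} staged={c.txt}
After op 4 (git reset c.txt): modified={b.txt, c.txt} staged={none}
After op 5 (modify e.txt): modified={b.txt, c.txt, e.txt} staged={none}
After op 6 (modify a.txt): modified={a.txt, b.txt, c.txt, e.txt} staged={none}
After op 7 (modify d.txt): modified={a.txt, b.txt, c.txt, d.txt, e.txt} staged={none}
After op 8 (git add e.txt): modified={a.txt, b.txt, c.txt, d.txt} staged={e.txt}
After op 9 (git reset e.txt): modified={a.txt, b.txt, c.txt, d.txt, e.txt} staged={none}
After op 10 (git add a.txt): modified={b.txt, c.txt, d.txt, e.txt} staged={a.txt}
After op 11 (modify a.txt): modified={a.txt, b.txt, c.txt, d.txt, e.txt} staged={a.txt}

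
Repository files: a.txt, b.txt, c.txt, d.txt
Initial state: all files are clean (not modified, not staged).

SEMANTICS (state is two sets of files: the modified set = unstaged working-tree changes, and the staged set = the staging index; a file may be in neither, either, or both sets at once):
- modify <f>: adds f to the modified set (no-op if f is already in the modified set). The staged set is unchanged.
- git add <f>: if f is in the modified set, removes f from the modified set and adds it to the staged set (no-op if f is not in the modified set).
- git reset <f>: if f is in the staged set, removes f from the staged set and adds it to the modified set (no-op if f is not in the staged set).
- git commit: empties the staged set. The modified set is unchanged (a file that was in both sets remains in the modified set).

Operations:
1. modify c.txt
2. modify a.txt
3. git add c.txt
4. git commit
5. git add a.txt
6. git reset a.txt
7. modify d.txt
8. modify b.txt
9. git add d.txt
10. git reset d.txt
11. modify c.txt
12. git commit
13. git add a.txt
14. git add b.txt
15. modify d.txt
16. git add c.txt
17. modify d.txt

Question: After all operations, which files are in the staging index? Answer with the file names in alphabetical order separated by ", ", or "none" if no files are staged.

After op 1 (modify c.txt): modified={c.txt} staged={none}
After op 2 (modify a.txt): modified={a.txt, c.txt} staged={none}
After op 3 (git add c.txt): modified={a.txt} staged={c.txt}
After op 4 (git commit): modified={a.txt} staged={none}
After op 5 (git add a.txt): modified={none} staged={a.txt}
After op 6 (git reset a.txt): modified={a.txt} staged={none}
After op 7 (modify d.txt): modified={a.txt, d.txt} staged={none}
After op 8 (modify b.txt): modified={a.txt, b.txt, d.txt} staged={none}
After op 9 (git add d.txt): modified={a.txt, b.txt} staged={d.txt}
After op 10 (git reset d.txt): modified={a.txt, b.txt, d.txt} staged={none}
After op 11 (modify c.txt): modified={a.txt, b.txt, c.txt, d.txt} staged={none}
After op 12 (git commit): modified={a.txt, b.txt, c.txt, d.txt} staged={none}
After op 13 (git add a.txt): modified={b.txt, c.txt, d.txt} staged={a.txt}
After op 14 (git add b.txt): modified={c.txt, d.txt} staged={a.txt, b.txt}
After op 15 (modify d.txt): modified={c.txt, d.txt} staged={a.txt, b.txt}
After op 16 (git add c.txt): modified={d.txt} staged={a.txt, b.txt, c.txt}
After op 17 (modify d.txt): modified={d.txt} staged={a.txt, b.txt, c.txt}

Answer: a.txt, b.txt, c.txt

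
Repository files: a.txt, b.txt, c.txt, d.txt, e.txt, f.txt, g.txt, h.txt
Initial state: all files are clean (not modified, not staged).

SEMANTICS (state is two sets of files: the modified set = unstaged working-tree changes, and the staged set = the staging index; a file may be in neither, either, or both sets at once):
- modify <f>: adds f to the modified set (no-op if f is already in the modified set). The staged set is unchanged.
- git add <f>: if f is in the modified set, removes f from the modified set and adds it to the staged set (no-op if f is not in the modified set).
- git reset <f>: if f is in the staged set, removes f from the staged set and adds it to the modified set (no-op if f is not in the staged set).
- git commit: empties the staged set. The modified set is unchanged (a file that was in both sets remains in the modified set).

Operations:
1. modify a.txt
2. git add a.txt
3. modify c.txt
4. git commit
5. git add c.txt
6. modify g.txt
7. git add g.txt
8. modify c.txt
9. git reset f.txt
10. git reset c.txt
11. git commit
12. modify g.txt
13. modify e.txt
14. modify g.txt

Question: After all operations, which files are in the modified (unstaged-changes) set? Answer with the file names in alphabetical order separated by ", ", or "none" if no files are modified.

After op 1 (modify a.txt): modified={a.txt} staged={none}
After op 2 (git add a.txt): modified={none} staged={a.txt}
After op 3 (modify c.txt): modified={c.txt} staged={a.txt}
After op 4 (git commit): modified={c.txt} staged={none}
After op 5 (git add c.txt): modified={none} staged={c.txt}
After op 6 (modify g.txt): modified={g.txt} staged={c.txt}
After op 7 (git add g.txt): modified={none} staged={c.txt, g.txt}
After op 8 (modify c.txt): modified={c.txt} staged={c.txt, g.txt}
After op 9 (git reset f.txt): modified={c.txt} staged={c.txt, g.txt}
After op 10 (git reset c.txt): modified={c.txt} staged={g.txt}
After op 11 (git commit): modified={c.txt} staged={none}
After op 12 (modify g.txt): modified={c.txt, g.txt} staged={none}
After op 13 (modify e.txt): modified={c.txt, e.txt, g.txt} staged={none}
After op 14 (modify g.txt): modified={c.txt, e.txt, g.txt} staged={none}

Answer: c.txt, e.txt, g.txt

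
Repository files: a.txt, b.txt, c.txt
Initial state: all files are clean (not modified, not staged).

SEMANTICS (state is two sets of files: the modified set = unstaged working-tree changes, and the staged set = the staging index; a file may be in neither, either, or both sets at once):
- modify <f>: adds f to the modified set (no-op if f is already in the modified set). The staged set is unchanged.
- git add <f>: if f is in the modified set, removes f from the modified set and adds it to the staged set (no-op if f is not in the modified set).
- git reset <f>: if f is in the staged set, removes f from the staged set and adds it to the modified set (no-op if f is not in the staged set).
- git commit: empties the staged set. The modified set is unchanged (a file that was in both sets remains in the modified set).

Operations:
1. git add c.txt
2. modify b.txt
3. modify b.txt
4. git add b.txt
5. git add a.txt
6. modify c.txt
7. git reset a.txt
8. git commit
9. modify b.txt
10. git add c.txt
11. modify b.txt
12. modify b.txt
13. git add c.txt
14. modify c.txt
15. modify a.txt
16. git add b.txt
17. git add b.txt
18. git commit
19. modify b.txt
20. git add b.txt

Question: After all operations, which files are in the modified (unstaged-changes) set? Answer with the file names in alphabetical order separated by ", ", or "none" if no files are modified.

After op 1 (git add c.txt): modified={none} staged={none}
After op 2 (modify b.txt): modified={b.txt} staged={none}
After op 3 (modify b.txt): modified={b.txt} staged={none}
After op 4 (git add b.txt): modified={none} staged={b.txt}
After op 5 (git add a.txt): modified={none} staged={b.txt}
After op 6 (modify c.txt): modified={c.txt} staged={b.txt}
After op 7 (git reset a.txt): modified={c.txt} staged={b.txt}
After op 8 (git commit): modified={c.txt} staged={none}
After op 9 (modify b.txt): modified={b.txt, c.txt} staged={none}
After op 10 (git add c.txt): modified={b.txt} staged={c.txt}
After op 11 (modify b.txt): modified={b.txt} staged={c.txt}
After op 12 (modify b.txt): modified={b.txt} staged={c.txt}
After op 13 (git add c.txt): modified={b.txt} staged={c.txt}
After op 14 (modify c.txt): modified={b.txt, c.txt} staged={c.txt}
After op 15 (modify a.txt): modified={a.txt, b.txt, c.txt} staged={c.txt}
After op 16 (git add b.txt): modified={a.txt, c.txt} staged={b.txt, c.txt}
After op 17 (git add b.txt): modified={a.txt, c.txt} staged={b.txt, c.txt}
After op 18 (git commit): modified={a.txt, c.txt} staged={none}
After op 19 (modify b.txt): modified={a.txt, b.txt, c.txt} staged={none}
After op 20 (git add b.txt): modified={a.txt, c.txt} staged={b.txt}

Answer: a.txt, c.txt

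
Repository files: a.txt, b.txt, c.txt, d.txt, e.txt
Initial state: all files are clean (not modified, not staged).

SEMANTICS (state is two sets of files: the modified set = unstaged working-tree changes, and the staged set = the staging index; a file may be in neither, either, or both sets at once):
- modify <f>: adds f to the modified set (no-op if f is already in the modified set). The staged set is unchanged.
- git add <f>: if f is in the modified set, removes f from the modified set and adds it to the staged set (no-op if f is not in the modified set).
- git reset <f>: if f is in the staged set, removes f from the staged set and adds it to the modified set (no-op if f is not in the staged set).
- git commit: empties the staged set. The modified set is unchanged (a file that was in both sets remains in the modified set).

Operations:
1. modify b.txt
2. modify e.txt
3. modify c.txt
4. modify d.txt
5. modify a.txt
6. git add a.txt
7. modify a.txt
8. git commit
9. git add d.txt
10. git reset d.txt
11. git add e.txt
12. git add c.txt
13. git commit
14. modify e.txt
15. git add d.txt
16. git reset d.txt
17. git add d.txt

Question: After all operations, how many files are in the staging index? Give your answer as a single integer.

Answer: 1

Derivation:
After op 1 (modify b.txt): modified={b.txt} staged={none}
After op 2 (modify e.txt): modified={b.txt, e.txt} staged={none}
After op 3 (modify c.txt): modified={b.txt, c.txt, e.txt} staged={none}
After op 4 (modify d.txt): modified={b.txt, c.txt, d.txt, e.txt} staged={none}
After op 5 (modify a.txt): modified={a.txt, b.txt, c.txt, d.txt, e.txt} staged={none}
After op 6 (git add a.txt): modified={b.txt, c.txt, d.txt, e.txt} staged={a.txt}
After op 7 (modify a.txt): modified={a.txt, b.txt, c.txt, d.txt, e.txt} staged={a.txt}
After op 8 (git commit): modified={a.txt, b.txt, c.txt, d.txt, e.txt} staged={none}
After op 9 (git add d.txt): modified={a.txt, b.txt, c.txt, e.txt} staged={d.txt}
After op 10 (git reset d.txt): modified={a.txt, b.txt, c.txt, d.txt, e.txt} staged={none}
After op 11 (git add e.txt): modified={a.txt, b.txt, c.txt, d.txt} staged={e.txt}
After op 12 (git add c.txt): modified={a.txt, b.txt, d.txt} staged={c.txt, e.txt}
After op 13 (git commit): modified={a.txt, b.txt, d.txt} staged={none}
After op 14 (modify e.txt): modified={a.txt, b.txt, d.txt, e.txt} staged={none}
After op 15 (git add d.txt): modified={a.txt, b.txt, e.txt} staged={d.txt}
After op 16 (git reset d.txt): modified={a.txt, b.txt, d.txt, e.txt} staged={none}
After op 17 (git add d.txt): modified={a.txt, b.txt, e.txt} staged={d.txt}
Final staged set: {d.txt} -> count=1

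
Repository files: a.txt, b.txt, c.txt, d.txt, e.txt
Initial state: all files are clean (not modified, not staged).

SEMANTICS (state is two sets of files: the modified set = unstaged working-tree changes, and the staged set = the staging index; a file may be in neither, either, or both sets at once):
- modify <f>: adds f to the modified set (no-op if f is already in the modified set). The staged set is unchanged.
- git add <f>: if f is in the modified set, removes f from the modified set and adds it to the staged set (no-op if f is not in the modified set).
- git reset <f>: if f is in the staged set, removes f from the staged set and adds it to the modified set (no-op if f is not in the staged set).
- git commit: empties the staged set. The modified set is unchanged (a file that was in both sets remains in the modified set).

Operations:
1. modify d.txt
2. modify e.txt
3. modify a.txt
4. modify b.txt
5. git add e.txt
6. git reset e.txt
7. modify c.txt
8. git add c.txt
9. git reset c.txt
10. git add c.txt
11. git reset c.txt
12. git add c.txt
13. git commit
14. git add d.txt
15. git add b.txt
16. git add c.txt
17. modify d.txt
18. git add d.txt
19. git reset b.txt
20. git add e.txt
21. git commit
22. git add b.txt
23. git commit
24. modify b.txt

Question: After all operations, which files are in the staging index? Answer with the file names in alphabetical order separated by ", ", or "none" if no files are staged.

Answer: none

Derivation:
After op 1 (modify d.txt): modified={d.txt} staged={none}
After op 2 (modify e.txt): modified={d.txt, e.txt} staged={none}
After op 3 (modify a.txt): modified={a.txt, d.txt, e.txt} staged={none}
After op 4 (modify b.txt): modified={a.txt, b.txt, d.txt, e.txt} staged={none}
After op 5 (git add e.txt): modified={a.txt, b.txt, d.txt} staged={e.txt}
After op 6 (git reset e.txt): modified={a.txt, b.txt, d.txt, e.txt} staged={none}
After op 7 (modify c.txt): modified={a.txt, b.txt, c.txt, d.txt, e.txt} staged={none}
After op 8 (git add c.txt): modified={a.txt, b.txt, d.txt, e.txt} staged={c.txt}
After op 9 (git reset c.txt): modified={a.txt, b.txt, c.txt, d.txt, e.txt} staged={none}
After op 10 (git add c.txt): modified={a.txt, b.txt, d.txt, e.txt} staged={c.txt}
After op 11 (git reset c.txt): modified={a.txt, b.txt, c.txt, d.txt, e.txt} staged={none}
After op 12 (git add c.txt): modified={a.txt, b.txt, d.txt, e.txt} staged={c.txt}
After op 13 (git commit): modified={a.txt, b.txt, d.txt, e.txt} staged={none}
After op 14 (git add d.txt): modified={a.txt, b.txt, e.txt} staged={d.txt}
After op 15 (git add b.txt): modified={a.txt, e.txt} staged={b.txt, d.txt}
After op 16 (git add c.txt): modified={a.txt, e.txt} staged={b.txt, d.txt}
After op 17 (modify d.txt): modified={a.txt, d.txt, e.txt} staged={b.txt, d.txt}
After op 18 (git add d.txt): modified={a.txt, e.txt} staged={b.txt, d.txt}
After op 19 (git reset b.txt): modified={a.txt, b.txt, e.txt} staged={d.txt}
After op 20 (git add e.txt): modified={a.txt, b.txt} staged={d.txt, e.txt}
After op 21 (git commit): modified={a.txt, b.txt} staged={none}
After op 22 (git add b.txt): modified={a.txt} staged={b.txt}
After op 23 (git commit): modified={a.txt} staged={none}
After op 24 (modify b.txt): modified={a.txt, b.txt} staged={none}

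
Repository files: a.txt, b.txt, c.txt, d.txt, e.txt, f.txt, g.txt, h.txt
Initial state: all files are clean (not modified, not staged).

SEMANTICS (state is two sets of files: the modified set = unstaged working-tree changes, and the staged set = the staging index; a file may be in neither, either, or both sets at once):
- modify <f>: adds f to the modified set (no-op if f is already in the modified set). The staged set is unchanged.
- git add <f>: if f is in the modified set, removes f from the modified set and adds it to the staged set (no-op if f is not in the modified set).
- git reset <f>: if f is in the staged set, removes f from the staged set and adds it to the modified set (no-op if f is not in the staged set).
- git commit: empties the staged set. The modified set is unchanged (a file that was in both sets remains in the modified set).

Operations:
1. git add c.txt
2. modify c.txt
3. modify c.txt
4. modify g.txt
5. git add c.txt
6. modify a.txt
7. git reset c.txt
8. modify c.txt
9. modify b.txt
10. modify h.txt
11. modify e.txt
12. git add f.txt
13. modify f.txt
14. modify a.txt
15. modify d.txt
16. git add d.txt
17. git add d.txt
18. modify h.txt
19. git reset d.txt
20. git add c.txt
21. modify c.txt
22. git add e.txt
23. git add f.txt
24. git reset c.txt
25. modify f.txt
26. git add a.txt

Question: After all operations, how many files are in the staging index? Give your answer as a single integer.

Answer: 3

Derivation:
After op 1 (git add c.txt): modified={none} staged={none}
After op 2 (modify c.txt): modified={c.txt} staged={none}
After op 3 (modify c.txt): modified={c.txt} staged={none}
After op 4 (modify g.txt): modified={c.txt, g.txt} staged={none}
After op 5 (git add c.txt): modified={g.txt} staged={c.txt}
After op 6 (modify a.txt): modified={a.txt, g.txt} staged={c.txt}
After op 7 (git reset c.txt): modified={a.txt, c.txt, g.txt} staged={none}
After op 8 (modify c.txt): modified={a.txt, c.txt, g.txt} staged={none}
After op 9 (modify b.txt): modified={a.txt, b.txt, c.txt, g.txt} staged={none}
After op 10 (modify h.txt): modified={a.txt, b.txt, c.txt, g.txt, h.txt} staged={none}
After op 11 (modify e.txt): modified={a.txt, b.txt, c.txt, e.txt, g.txt, h.txt} staged={none}
After op 12 (git add f.txt): modified={a.txt, b.txt, c.txt, e.txt, g.txt, h.txt} staged={none}
After op 13 (modify f.txt): modified={a.txt, b.txt, c.txt, e.txt, f.txt, g.txt, h.txt} staged={none}
After op 14 (modify a.txt): modified={a.txt, b.txt, c.txt, e.txt, f.txt, g.txt, h.txt} staged={none}
After op 15 (modify d.txt): modified={a.txt, b.txt, c.txt, d.txt, e.txt, f.txt, g.txt, h.txt} staged={none}
After op 16 (git add d.txt): modified={a.txt, b.txt, c.txt, e.txt, f.txt, g.txt, h.txt} staged={d.txt}
After op 17 (git add d.txt): modified={a.txt, b.txt, c.txt, e.txt, f.txt, g.txt, h.txt} staged={d.txt}
After op 18 (modify h.txt): modified={a.txt, b.txt, c.txt, e.txt, f.txt, g.txt, h.txt} staged={d.txt}
After op 19 (git reset d.txt): modified={a.txt, b.txt, c.txt, d.txt, e.txt, f.txt, g.txt, h.txt} staged={none}
After op 20 (git add c.txt): modified={a.txt, b.txt, d.txt, e.txt, f.txt, g.txt, h.txt} staged={c.txt}
After op 21 (modify c.txt): modified={a.txt, b.txt, c.txt, d.txt, e.txt, f.txt, g.txt, h.txt} staged={c.txt}
After op 22 (git add e.txt): modified={a.txt, b.txt, c.txt, d.txt, f.txt, g.txt, h.txt} staged={c.txt, e.txt}
After op 23 (git add f.txt): modified={a.txt, b.txt, c.txt, d.txt, g.txt, h.txt} staged={c.txt, e.txt, f.txt}
After op 24 (git reset c.txt): modified={a.txt, b.txt, c.txt, d.txt, g.txt, h.txt} staged={e.txt, f.txt}
After op 25 (modify f.txt): modified={a.txt, b.txt, c.txt, d.txt, f.txt, g.txt, h.txt} staged={e.txt, f.txt}
After op 26 (git add a.txt): modified={b.txt, c.txt, d.txt, f.txt, g.txt, h.txt} staged={a.txt, e.txt, f.txt}
Final staged set: {a.txt, e.txt, f.txt} -> count=3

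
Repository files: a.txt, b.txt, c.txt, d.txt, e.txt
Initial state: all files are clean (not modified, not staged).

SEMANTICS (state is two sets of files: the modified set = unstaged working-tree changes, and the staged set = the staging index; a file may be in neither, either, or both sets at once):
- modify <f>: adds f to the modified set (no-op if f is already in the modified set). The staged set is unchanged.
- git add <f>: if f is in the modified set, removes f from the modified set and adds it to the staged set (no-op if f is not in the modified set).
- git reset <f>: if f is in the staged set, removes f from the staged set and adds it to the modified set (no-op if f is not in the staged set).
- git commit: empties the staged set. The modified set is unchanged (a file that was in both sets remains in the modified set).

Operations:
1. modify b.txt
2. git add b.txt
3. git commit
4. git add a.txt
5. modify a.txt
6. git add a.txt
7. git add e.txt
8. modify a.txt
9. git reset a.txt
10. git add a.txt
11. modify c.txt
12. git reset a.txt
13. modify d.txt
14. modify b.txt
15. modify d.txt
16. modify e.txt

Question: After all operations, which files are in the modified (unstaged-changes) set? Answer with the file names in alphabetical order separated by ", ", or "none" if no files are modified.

After op 1 (modify b.txt): modified={b.txt} staged={none}
After op 2 (git add b.txt): modified={none} staged={b.txt}
After op 3 (git commit): modified={none} staged={none}
After op 4 (git add a.txt): modified={none} staged={none}
After op 5 (modify a.txt): modified={a.txt} staged={none}
After op 6 (git add a.txt): modified={none} staged={a.txt}
After op 7 (git add e.txt): modified={none} staged={a.txt}
After op 8 (modify a.txt): modified={a.txt} staged={a.txt}
After op 9 (git reset a.txt): modified={a.txt} staged={none}
After op 10 (git add a.txt): modified={none} staged={a.txt}
After op 11 (modify c.txt): modified={c.txt} staged={a.txt}
After op 12 (git reset a.txt): modified={a.txt, c.txt} staged={none}
After op 13 (modify d.txt): modified={a.txt, c.txt, d.txt} staged={none}
After op 14 (modify b.txt): modified={a.txt, b.txt, c.txt, d.txt} staged={none}
After op 15 (modify d.txt): modified={a.txt, b.txt, c.txt, d.txt} staged={none}
After op 16 (modify e.txt): modified={a.txt, b.txt, c.txt, d.txt, e.txt} staged={none}

Answer: a.txt, b.txt, c.txt, d.txt, e.txt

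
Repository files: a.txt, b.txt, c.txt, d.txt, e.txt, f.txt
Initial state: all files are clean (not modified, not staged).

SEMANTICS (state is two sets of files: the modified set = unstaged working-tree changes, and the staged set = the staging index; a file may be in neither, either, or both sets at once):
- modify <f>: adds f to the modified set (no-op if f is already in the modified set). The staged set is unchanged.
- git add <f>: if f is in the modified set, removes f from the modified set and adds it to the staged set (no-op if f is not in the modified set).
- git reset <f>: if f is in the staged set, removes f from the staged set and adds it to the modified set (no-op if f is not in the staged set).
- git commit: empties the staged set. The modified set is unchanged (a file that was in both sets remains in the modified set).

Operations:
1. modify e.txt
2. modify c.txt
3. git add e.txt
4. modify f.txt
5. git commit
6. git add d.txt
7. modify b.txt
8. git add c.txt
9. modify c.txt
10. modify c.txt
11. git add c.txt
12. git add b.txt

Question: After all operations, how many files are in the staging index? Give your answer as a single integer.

After op 1 (modify e.txt): modified={e.txt} staged={none}
After op 2 (modify c.txt): modified={c.txt, e.txt} staged={none}
After op 3 (git add e.txt): modified={c.txt} staged={e.txt}
After op 4 (modify f.txt): modified={c.txt, f.txt} staged={e.txt}
After op 5 (git commit): modified={c.txt, f.txt} staged={none}
After op 6 (git add d.txt): modified={c.txt, f.txt} staged={none}
After op 7 (modify b.txt): modified={b.txt, c.txt, f.txt} staged={none}
After op 8 (git add c.txt): modified={b.txt, f.txt} staged={c.txt}
After op 9 (modify c.txt): modified={b.txt, c.txt, f.txt} staged={c.txt}
After op 10 (modify c.txt): modified={b.txt, c.txt, f.txt} staged={c.txt}
After op 11 (git add c.txt): modified={b.txt, f.txt} staged={c.txt}
After op 12 (git add b.txt): modified={f.txt} staged={b.txt, c.txt}
Final staged set: {b.txt, c.txt} -> count=2

Answer: 2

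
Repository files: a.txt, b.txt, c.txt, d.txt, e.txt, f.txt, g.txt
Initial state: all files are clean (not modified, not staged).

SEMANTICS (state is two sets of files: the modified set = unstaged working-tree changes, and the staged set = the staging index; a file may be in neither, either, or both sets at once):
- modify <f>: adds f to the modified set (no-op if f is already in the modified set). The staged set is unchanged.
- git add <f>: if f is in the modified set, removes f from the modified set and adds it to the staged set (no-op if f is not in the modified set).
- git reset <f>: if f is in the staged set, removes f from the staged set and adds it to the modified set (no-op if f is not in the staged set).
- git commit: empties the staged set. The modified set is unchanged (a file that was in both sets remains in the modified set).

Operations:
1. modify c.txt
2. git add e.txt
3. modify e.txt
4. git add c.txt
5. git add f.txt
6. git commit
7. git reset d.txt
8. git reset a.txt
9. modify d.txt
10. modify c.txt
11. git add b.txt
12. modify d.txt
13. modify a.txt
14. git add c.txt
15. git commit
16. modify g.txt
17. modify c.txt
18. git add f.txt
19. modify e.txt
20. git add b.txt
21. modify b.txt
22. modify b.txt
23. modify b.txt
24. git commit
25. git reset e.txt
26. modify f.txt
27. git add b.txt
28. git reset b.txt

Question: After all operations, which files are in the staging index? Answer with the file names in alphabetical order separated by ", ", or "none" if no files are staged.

Answer: none

Derivation:
After op 1 (modify c.txt): modified={c.txt} staged={none}
After op 2 (git add e.txt): modified={c.txt} staged={none}
After op 3 (modify e.txt): modified={c.txt, e.txt} staged={none}
After op 4 (git add c.txt): modified={e.txt} staged={c.txt}
After op 5 (git add f.txt): modified={e.txt} staged={c.txt}
After op 6 (git commit): modified={e.txt} staged={none}
After op 7 (git reset d.txt): modified={e.txt} staged={none}
After op 8 (git reset a.txt): modified={e.txt} staged={none}
After op 9 (modify d.txt): modified={d.txt, e.txt} staged={none}
After op 10 (modify c.txt): modified={c.txt, d.txt, e.txt} staged={none}
After op 11 (git add b.txt): modified={c.txt, d.txt, e.txt} staged={none}
After op 12 (modify d.txt): modified={c.txt, d.txt, e.txt} staged={none}
After op 13 (modify a.txt): modified={a.txt, c.txt, d.txt, e.txt} staged={none}
After op 14 (git add c.txt): modified={a.txt, d.txt, e.txt} staged={c.txt}
After op 15 (git commit): modified={a.txt, d.txt, e.txt} staged={none}
After op 16 (modify g.txt): modified={a.txt, d.txt, e.txt, g.txt} staged={none}
After op 17 (modify c.txt): modified={a.txt, c.txt, d.txt, e.txt, g.txt} staged={none}
After op 18 (git add f.txt): modified={a.txt, c.txt, d.txt, e.txt, g.txt} staged={none}
After op 19 (modify e.txt): modified={a.txt, c.txt, d.txt, e.txt, g.txt} staged={none}
After op 20 (git add b.txt): modified={a.txt, c.txt, d.txt, e.txt, g.txt} staged={none}
After op 21 (modify b.txt): modified={a.txt, b.txt, c.txt, d.txt, e.txt, g.txt} staged={none}
After op 22 (modify b.txt): modified={a.txt, b.txt, c.txt, d.txt, e.txt, g.txt} staged={none}
After op 23 (modify b.txt): modified={a.txt, b.txt, c.txt, d.txt, e.txt, g.txt} staged={none}
After op 24 (git commit): modified={a.txt, b.txt, c.txt, d.txt, e.txt, g.txt} staged={none}
After op 25 (git reset e.txt): modified={a.txt, b.txt, c.txt, d.txt, e.txt, g.txt} staged={none}
After op 26 (modify f.txt): modified={a.txt, b.txt, c.txt, d.txt, e.txt, f.txt, g.txt} staged={none}
After op 27 (git add b.txt): modified={a.txt, c.txt, d.txt, e.txt, f.txt, g.txt} staged={b.txt}
After op 28 (git reset b.txt): modified={a.txt, b.txt, c.txt, d.txt, e.txt, f.txt, g.txt} staged={none}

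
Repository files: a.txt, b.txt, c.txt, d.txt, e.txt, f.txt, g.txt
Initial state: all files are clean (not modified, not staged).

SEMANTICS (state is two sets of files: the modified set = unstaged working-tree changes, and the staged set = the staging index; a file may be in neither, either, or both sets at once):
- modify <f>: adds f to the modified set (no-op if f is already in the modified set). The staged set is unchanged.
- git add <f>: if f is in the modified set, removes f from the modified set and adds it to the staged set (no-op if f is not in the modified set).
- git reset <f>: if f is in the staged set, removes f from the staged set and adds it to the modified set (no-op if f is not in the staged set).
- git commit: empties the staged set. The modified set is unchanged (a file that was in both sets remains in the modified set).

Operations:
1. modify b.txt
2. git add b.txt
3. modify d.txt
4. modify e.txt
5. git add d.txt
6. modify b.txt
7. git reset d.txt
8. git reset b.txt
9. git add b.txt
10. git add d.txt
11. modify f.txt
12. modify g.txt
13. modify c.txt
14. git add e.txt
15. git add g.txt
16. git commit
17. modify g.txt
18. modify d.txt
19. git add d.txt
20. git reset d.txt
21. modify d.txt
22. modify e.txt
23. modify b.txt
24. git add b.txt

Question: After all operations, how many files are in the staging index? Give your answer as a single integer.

After op 1 (modify b.txt): modified={b.txt} staged={none}
After op 2 (git add b.txt): modified={none} staged={b.txt}
After op 3 (modify d.txt): modified={d.txt} staged={b.txt}
After op 4 (modify e.txt): modified={d.txt, e.txt} staged={b.txt}
After op 5 (git add d.txt): modified={e.txt} staged={b.txt, d.txt}
After op 6 (modify b.txt): modified={b.txt, e.txt} staged={b.txt, d.txt}
After op 7 (git reset d.txt): modified={b.txt, d.txt, e.txt} staged={b.txt}
After op 8 (git reset b.txt): modified={b.txt, d.txt, e.txt} staged={none}
After op 9 (git add b.txt): modified={d.txt, e.txt} staged={b.txt}
After op 10 (git add d.txt): modified={e.txt} staged={b.txt, d.txt}
After op 11 (modify f.txt): modified={e.txt, f.txt} staged={b.txt, d.txt}
After op 12 (modify g.txt): modified={e.txt, f.txt, g.txt} staged={b.txt, d.txt}
After op 13 (modify c.txt): modified={c.txt, e.txt, f.txt, g.txt} staged={b.txt, d.txt}
After op 14 (git add e.txt): modified={c.txt, f.txt, g.txt} staged={b.txt, d.txt, e.txt}
After op 15 (git add g.txt): modified={c.txt, f.txt} staged={b.txt, d.txt, e.txt, g.txt}
After op 16 (git commit): modified={c.txt, f.txt} staged={none}
After op 17 (modify g.txt): modified={c.txt, f.txt, g.txt} staged={none}
After op 18 (modify d.txt): modified={c.txt, d.txt, f.txt, g.txt} staged={none}
After op 19 (git add d.txt): modified={c.txt, f.txt, g.txt} staged={d.txt}
After op 20 (git reset d.txt): modified={c.txt, d.txt, f.txt, g.txt} staged={none}
After op 21 (modify d.txt): modified={c.txt, d.txt, f.txt, g.txt} staged={none}
After op 22 (modify e.txt): modified={c.txt, d.txt, e.txt, f.txt, g.txt} staged={none}
After op 23 (modify b.txt): modified={b.txt, c.txt, d.txt, e.txt, f.txt, g.txt} staged={none}
After op 24 (git add b.txt): modified={c.txt, d.txt, e.txt, f.txt, g.txt} staged={b.txt}
Final staged set: {b.txt} -> count=1

Answer: 1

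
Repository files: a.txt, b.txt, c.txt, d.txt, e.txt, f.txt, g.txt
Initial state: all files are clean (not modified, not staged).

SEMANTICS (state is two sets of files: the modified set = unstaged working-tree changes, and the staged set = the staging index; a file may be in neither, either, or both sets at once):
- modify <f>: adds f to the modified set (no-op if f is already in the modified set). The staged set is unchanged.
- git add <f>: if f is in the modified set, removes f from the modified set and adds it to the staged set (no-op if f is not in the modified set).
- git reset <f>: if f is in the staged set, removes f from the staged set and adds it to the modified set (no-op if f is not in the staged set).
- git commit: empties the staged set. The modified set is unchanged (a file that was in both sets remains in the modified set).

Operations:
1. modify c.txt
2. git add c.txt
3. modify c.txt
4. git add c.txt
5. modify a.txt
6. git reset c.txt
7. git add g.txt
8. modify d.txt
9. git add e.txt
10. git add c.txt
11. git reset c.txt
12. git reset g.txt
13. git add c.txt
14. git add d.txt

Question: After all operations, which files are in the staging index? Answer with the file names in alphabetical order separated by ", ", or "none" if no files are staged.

Answer: c.txt, d.txt

Derivation:
After op 1 (modify c.txt): modified={c.txt} staged={none}
After op 2 (git add c.txt): modified={none} staged={c.txt}
After op 3 (modify c.txt): modified={c.txt} staged={c.txt}
After op 4 (git add c.txt): modified={none} staged={c.txt}
After op 5 (modify a.txt): modified={a.txt} staged={c.txt}
After op 6 (git reset c.txt): modified={a.txt, c.txt} staged={none}
After op 7 (git add g.txt): modified={a.txt, c.txt} staged={none}
After op 8 (modify d.txt): modified={a.txt, c.txt, d.txt} staged={none}
After op 9 (git add e.txt): modified={a.txt, c.txt, d.txt} staged={none}
After op 10 (git add c.txt): modified={a.txt, d.txt} staged={c.txt}
After op 11 (git reset c.txt): modified={a.txt, c.txt, d.txt} staged={none}
After op 12 (git reset g.txt): modified={a.txt, c.txt, d.txt} staged={none}
After op 13 (git add c.txt): modified={a.txt, d.txt} staged={c.txt}
After op 14 (git add d.txt): modified={a.txt} staged={c.txt, d.txt}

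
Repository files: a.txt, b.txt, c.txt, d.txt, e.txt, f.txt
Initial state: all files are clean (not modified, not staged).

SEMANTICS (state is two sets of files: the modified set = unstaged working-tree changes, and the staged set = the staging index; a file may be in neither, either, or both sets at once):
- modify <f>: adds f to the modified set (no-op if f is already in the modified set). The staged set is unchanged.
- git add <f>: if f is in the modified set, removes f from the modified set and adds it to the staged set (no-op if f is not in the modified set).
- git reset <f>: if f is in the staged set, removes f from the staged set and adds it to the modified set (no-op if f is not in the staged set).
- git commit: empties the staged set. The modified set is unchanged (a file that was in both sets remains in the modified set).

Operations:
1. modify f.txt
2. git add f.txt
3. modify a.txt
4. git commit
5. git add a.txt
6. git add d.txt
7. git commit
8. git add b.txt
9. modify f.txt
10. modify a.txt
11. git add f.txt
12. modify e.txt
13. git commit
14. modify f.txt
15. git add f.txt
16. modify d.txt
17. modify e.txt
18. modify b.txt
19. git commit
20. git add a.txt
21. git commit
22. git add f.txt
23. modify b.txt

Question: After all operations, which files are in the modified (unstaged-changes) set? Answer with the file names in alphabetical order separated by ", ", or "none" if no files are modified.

After op 1 (modify f.txt): modified={f.txt} staged={none}
After op 2 (git add f.txt): modified={none} staged={f.txt}
After op 3 (modify a.txt): modified={a.txt} staged={f.txt}
After op 4 (git commit): modified={a.txt} staged={none}
After op 5 (git add a.txt): modified={none} staged={a.txt}
After op 6 (git add d.txt): modified={none} staged={a.txt}
After op 7 (git commit): modified={none} staged={none}
After op 8 (git add b.txt): modified={none} staged={none}
After op 9 (modify f.txt): modified={f.txt} staged={none}
After op 10 (modify a.txt): modified={a.txt, f.txt} staged={none}
After op 11 (git add f.txt): modified={a.txt} staged={f.txt}
After op 12 (modify e.txt): modified={a.txt, e.txt} staged={f.txt}
After op 13 (git commit): modified={a.txt, e.txt} staged={none}
After op 14 (modify f.txt): modified={a.txt, e.txt, f.txt} staged={none}
After op 15 (git add f.txt): modified={a.txt, e.txt} staged={f.txt}
After op 16 (modify d.txt): modified={a.txt, d.txt, e.txt} staged={f.txt}
After op 17 (modify e.txt): modified={a.txt, d.txt, e.txt} staged={f.txt}
After op 18 (modify b.txt): modified={a.txt, b.txt, d.txt, e.txt} staged={f.txt}
After op 19 (git commit): modified={a.txt, b.txt, d.txt, e.txt} staged={none}
After op 20 (git add a.txt): modified={b.txt, d.txt, e.txt} staged={a.txt}
After op 21 (git commit): modified={b.txt, d.txt, e.txt} staged={none}
After op 22 (git add f.txt): modified={b.txt, d.txt, e.txt} staged={none}
After op 23 (modify b.txt): modified={b.txt, d.txt, e.txt} staged={none}

Answer: b.txt, d.txt, e.txt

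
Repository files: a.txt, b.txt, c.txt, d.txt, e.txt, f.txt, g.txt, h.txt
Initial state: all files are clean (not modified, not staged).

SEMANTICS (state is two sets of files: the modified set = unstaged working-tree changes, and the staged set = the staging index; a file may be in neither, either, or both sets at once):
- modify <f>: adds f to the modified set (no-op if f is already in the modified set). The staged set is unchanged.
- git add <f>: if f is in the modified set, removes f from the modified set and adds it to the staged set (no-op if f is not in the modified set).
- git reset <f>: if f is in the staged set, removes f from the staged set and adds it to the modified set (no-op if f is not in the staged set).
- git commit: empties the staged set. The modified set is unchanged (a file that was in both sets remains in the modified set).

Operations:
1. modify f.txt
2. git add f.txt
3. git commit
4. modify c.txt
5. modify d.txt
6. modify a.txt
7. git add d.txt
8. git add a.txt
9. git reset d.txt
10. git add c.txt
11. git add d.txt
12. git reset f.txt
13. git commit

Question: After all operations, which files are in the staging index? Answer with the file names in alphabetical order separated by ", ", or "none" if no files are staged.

Answer: none

Derivation:
After op 1 (modify f.txt): modified={f.txt} staged={none}
After op 2 (git add f.txt): modified={none} staged={f.txt}
After op 3 (git commit): modified={none} staged={none}
After op 4 (modify c.txt): modified={c.txt} staged={none}
After op 5 (modify d.txt): modified={c.txt, d.txt} staged={none}
After op 6 (modify a.txt): modified={a.txt, c.txt, d.txt} staged={none}
After op 7 (git add d.txt): modified={a.txt, c.txt} staged={d.txt}
After op 8 (git add a.txt): modified={c.txt} staged={a.txt, d.txt}
After op 9 (git reset d.txt): modified={c.txt, d.txt} staged={a.txt}
After op 10 (git add c.txt): modified={d.txt} staged={a.txt, c.txt}
After op 11 (git add d.txt): modified={none} staged={a.txt, c.txt, d.txt}
After op 12 (git reset f.txt): modified={none} staged={a.txt, c.txt, d.txt}
After op 13 (git commit): modified={none} staged={none}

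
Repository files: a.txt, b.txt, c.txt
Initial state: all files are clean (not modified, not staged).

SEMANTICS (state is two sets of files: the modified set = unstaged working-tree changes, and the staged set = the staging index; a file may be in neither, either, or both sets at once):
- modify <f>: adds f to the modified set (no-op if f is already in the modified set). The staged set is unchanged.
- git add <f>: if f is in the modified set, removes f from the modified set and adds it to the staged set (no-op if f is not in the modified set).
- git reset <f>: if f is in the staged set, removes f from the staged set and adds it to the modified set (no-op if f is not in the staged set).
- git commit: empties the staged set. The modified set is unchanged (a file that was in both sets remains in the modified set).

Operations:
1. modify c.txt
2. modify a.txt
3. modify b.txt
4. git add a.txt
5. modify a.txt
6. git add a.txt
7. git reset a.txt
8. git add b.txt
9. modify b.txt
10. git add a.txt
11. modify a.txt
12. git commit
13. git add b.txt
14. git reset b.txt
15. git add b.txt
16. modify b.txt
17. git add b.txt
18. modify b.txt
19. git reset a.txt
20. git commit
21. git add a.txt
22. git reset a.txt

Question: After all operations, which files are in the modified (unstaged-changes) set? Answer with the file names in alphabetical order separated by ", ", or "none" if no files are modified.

After op 1 (modify c.txt): modified={c.txt} staged={none}
After op 2 (modify a.txt): modified={a.txt, c.txt} staged={none}
After op 3 (modify b.txt): modified={a.txt, b.txt, c.txt} staged={none}
After op 4 (git add a.txt): modified={b.txt, c.txt} staged={a.txt}
After op 5 (modify a.txt): modified={a.txt, b.txt, c.txt} staged={a.txt}
After op 6 (git add a.txt): modified={b.txt, c.txt} staged={a.txt}
After op 7 (git reset a.txt): modified={a.txt, b.txt, c.txt} staged={none}
After op 8 (git add b.txt): modified={a.txt, c.txt} staged={b.txt}
After op 9 (modify b.txt): modified={a.txt, b.txt, c.txt} staged={b.txt}
After op 10 (git add a.txt): modified={b.txt, c.txt} staged={a.txt, b.txt}
After op 11 (modify a.txt): modified={a.txt, b.txt, c.txt} staged={a.txt, b.txt}
After op 12 (git commit): modified={a.txt, b.txt, c.txt} staged={none}
After op 13 (git add b.txt): modified={a.txt, c.txt} staged={b.txt}
After op 14 (git reset b.txt): modified={a.txt, b.txt, c.txt} staged={none}
After op 15 (git add b.txt): modified={a.txt, c.txt} staged={b.txt}
After op 16 (modify b.txt): modified={a.txt, b.txt, c.txt} staged={b.txt}
After op 17 (git add b.txt): modified={a.txt, c.txt} staged={b.txt}
After op 18 (modify b.txt): modified={a.txt, b.txt, c.txt} staged={b.txt}
After op 19 (git reset a.txt): modified={a.txt, b.txt, c.txt} staged={b.txt}
After op 20 (git commit): modified={a.txt, b.txt, c.txt} staged={none}
After op 21 (git add a.txt): modified={b.txt, c.txt} staged={a.txt}
After op 22 (git reset a.txt): modified={a.txt, b.txt, c.txt} staged={none}

Answer: a.txt, b.txt, c.txt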